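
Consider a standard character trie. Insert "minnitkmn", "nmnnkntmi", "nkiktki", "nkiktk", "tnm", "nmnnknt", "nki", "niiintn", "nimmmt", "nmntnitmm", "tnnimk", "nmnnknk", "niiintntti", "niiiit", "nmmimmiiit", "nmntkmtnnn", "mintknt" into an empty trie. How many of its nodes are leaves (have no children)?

Leaves are exactly the stored words that no other stored word extends.
Those words: "minnitkmn", "mintknt", "niiiit", "niiintntti", "nimmmt", "nkiktki", "nmmimmiiit", "nmnnknk", "nmnnkntmi", "nmntkmtnnn", "nmntnitmm", "tnm", "tnnimk"
Leaf count: 13

13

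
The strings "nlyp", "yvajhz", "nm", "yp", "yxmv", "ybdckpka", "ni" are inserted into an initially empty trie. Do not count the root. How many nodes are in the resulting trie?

23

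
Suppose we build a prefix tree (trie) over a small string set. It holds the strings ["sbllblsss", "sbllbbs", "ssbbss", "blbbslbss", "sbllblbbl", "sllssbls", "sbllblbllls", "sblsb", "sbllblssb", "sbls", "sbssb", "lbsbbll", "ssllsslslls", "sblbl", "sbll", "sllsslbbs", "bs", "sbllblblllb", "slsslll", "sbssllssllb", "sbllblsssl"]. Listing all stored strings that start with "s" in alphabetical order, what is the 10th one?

sbls

Filter for "s…" and sort: "sblbl", "sbll", "sbllbbs", "sbllblbbl", "sbllblblllb", "sbllblbllls", "sbllblssb", "sbllblsss", "sbllblsssl", "sbls", "sblsb", "sbssb", "sbssllssllb", "sllssbls", "sllsslbbs", "slsslll", "ssbbss", "ssllsslslls"
The 10th is sbls.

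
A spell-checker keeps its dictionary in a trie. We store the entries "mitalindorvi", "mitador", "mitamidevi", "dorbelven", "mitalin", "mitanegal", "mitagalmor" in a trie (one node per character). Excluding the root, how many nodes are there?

41

For each word, the new-node count is its length minus the longest prefix already in the trie:
  "mitalindorvi" → 12 new (m, i, t, a, l, i, n, d, o, r, v, i)
  "mitador" → prefix "mita" already present; 3 new (d, o, r)
  "mitamidevi" → prefix "mita" already present; 6 new (m, i, d, e, v, i)
  "dorbelven" → 9 new (d, o, r, b, e, l, v, e, n)
  "mitalin" → prefix "mitalin" already present; 0 new (none)
  "mitanegal" → prefix "mita" already present; 5 new (n, e, g, a, l)
  "mitagalmor" → prefix "mita" already present; 6 new (g, a, l, m, o, r)
Total nodes = 12 + 3 + 6 + 9 + 0 + 5 + 6 = 41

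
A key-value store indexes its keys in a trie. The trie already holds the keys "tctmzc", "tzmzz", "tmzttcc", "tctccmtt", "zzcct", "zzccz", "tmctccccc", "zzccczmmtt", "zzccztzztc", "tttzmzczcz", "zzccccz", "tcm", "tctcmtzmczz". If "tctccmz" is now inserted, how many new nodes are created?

1

The longest prefix of "tctccmz" already in the trie is "tctccm" (length 6).
Each of the 1 remaining characters creates one node.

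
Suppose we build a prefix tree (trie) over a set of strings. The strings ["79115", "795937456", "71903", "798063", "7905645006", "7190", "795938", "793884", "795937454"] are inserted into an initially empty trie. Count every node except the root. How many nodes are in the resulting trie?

Insert word by word; a character creates a node only if that edge doesn't already exist:
  "79115" → 5 new (7, 9, 1, 1, 5)
  "795937456" → prefix "79" already present; 7 new (5, 9, 3, 7, 4, 5, 6)
  "71903" → prefix "7" already present; 4 new (1, 9, 0, 3)
  "798063" → prefix "79" already present; 4 new (8, 0, 6, 3)
  "7905645006" → prefix "79" already present; 8 new (0, 5, 6, 4, 5, 0, 0, 6)
  "7190" → prefix "7190" already present; 0 new (none)
  "795938" → prefix "79593" already present; 1 new (8)
  "793884" → prefix "79" already present; 4 new (3, 8, 8, 4)
  "795937454" → prefix "79593745" already present; 1 new (4)
Total nodes = 5 + 7 + 4 + 4 + 8 + 0 + 1 + 4 + 1 = 34

34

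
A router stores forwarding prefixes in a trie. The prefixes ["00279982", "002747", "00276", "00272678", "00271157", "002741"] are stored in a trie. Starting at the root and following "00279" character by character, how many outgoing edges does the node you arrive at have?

1

The children of the "00279" node are the distinct next characters among strings starting with "00279".
Characters that immediately follow "00279" among the stored strings: {9}.
That node has 1 child edge.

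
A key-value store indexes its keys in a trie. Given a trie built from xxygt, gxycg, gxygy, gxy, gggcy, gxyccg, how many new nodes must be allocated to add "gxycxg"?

2

"gxyc" is already a path in the trie; the remaining "xg" must be added.
Each of the 2 remaining characters creates one node.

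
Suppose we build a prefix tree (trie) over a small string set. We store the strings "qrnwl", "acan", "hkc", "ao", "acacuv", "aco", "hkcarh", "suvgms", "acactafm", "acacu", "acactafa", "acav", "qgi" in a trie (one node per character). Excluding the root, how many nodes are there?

34

Trace insertions, counting only characters that open a new branch:
  "qrnwl" → 5 new (q, r, n, w, l)
  "acan" → 4 new (a, c, a, n)
  "hkc" → 3 new (h, k, c)
  "ao" → prefix "a" already present; 1 new (o)
  "acacuv" → prefix "aca" already present; 3 new (c, u, v)
  "aco" → prefix "ac" already present; 1 new (o)
  "hkcarh" → prefix "hkc" already present; 3 new (a, r, h)
  "suvgms" → 6 new (s, u, v, g, m, s)
  "acactafm" → prefix "acac" already present; 4 new (t, a, f, m)
  "acacu" → prefix "acacu" already present; 0 new (none)
  "acactafa" → prefix "acactaf" already present; 1 new (a)
  "acav" → prefix "aca" already present; 1 new (v)
  "qgi" → prefix "q" already present; 2 new (g, i)
Total nodes = 5 + 4 + 3 + 1 + 3 + 1 + 3 + 6 + 4 + 0 + 1 + 1 + 2 = 34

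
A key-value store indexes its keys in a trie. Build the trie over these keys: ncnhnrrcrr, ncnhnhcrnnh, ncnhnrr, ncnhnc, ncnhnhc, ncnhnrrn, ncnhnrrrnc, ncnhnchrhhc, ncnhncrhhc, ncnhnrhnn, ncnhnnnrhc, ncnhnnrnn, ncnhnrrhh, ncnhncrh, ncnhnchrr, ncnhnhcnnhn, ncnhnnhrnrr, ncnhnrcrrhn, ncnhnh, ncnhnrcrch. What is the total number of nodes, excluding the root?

60

Count nodes per top-level branch (shared prefixes stored once):
  'n'-branch (ncnhnc, ncnhnchrhhc, ncnhnchrr, ncnhncrh, ncnhncrhhc, ncnhnh, ncnhnhc, ncnhnhcnnhn, ncnhnhcrnnh, ncnhnnhrnrr, ncnhnnnrhc, ncnhnnrnn, ncnhnrcrch, ncnhnrcrrhn, ncnhnrhnn, ncnhnrr, ncnhnrrcrr, ncnhnrrhh, ncnhnrrn, ncnhnrrrnc): 60 nodes
Sum: 60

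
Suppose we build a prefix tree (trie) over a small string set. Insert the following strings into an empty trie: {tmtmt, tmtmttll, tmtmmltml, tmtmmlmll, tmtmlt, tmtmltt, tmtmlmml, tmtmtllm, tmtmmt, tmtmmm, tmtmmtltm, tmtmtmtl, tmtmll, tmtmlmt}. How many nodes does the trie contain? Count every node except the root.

Trie structure (* marks end of a word):
(root)
└─ t
   └─ m
      └─ t
         └─ m
            ├─ l
            │  ├─ l *
            │  ├─ m
            │  │  ├─ m
            │  │  │  └─ l *
            │  │  └─ t *
            │  └─ t *
            │     └─ t *
            ├─ m
            │  ├─ l
            │  │  ├─ m
            │  │  │  └─ l
            │  │  │     └─ l *
            │  │  └─ t
            │  │     └─ m
            │  │        └─ l *
            │  ├─ m *
            │  └─ t *
            │     └─ l
            │        └─ t
            │           └─ m *
            └─ t *
               ├─ l
               │  └─ l
               │     └─ m *
               ├─ m
               │  └─ t
               │     └─ l *
               └─ t
                  └─ l
                     └─ l *
Counting every labelled node above: 35.

35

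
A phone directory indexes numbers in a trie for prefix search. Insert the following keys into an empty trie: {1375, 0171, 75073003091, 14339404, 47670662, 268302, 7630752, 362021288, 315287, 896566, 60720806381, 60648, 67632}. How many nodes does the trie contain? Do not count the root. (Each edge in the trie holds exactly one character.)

84

Insert word by word; a character creates a node only if that edge doesn't already exist:
  "1375" → 4 new (1, 3, 7, 5)
  "0171" → 4 new (0, 1, 7, 1)
  "75073003091" → 11 new (7, 5, 0, 7, 3, 0, 0, 3, 0, 9, 1)
  "14339404" → prefix "1" already present; 7 new (4, 3, 3, 9, 4, 0, 4)
  "47670662" → 8 new (4, 7, 6, 7, 0, 6, 6, 2)
  "268302" → 6 new (2, 6, 8, 3, 0, 2)
  "7630752" → prefix "7" already present; 6 new (6, 3, 0, 7, 5, 2)
  "362021288" → 9 new (3, 6, 2, 0, 2, 1, 2, 8, 8)
  "315287" → prefix "3" already present; 5 new (1, 5, 2, 8, 7)
  "896566" → 6 new (8, 9, 6, 5, 6, 6)
  "60720806381" → 11 new (6, 0, 7, 2, 0, 8, 0, 6, 3, 8, 1)
  "60648" → prefix "60" already present; 3 new (6, 4, 8)
  "67632" → prefix "6" already present; 4 new (7, 6, 3, 2)
Total nodes = 4 + 4 + 11 + 7 + 8 + 6 + 6 + 9 + 5 + 6 + 11 + 3 + 4 = 84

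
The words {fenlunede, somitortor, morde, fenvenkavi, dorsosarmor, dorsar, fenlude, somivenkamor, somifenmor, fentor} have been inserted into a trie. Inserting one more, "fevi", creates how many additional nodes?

2

The longest prefix of "fevi" already in the trie is "fe" (length 2).
New nodes needed: |"fevi"| − 2 = 4 − 2 = 2.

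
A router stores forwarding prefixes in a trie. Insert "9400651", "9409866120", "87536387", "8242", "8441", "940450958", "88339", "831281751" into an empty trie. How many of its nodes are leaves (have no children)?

8

A leaf is a node with no children — equivalently, the end of a word that is not a proper prefix of any other stored word.
Those words: "8242", "831281751", "8441", "87536387", "88339", "9400651", "940450958", "9409866120"
Leaf count: 8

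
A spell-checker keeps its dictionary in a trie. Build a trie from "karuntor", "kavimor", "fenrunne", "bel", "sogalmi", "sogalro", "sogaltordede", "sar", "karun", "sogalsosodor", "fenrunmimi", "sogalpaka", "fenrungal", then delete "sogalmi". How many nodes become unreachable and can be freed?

2

A node on "sogalmi"'s path can go only if nothing else ends at it or branches off below it.
The suffix "mi" (2 nodes) is used only by "sogalmi"; the node for "sogal" still has the child "r", so pruning stops there.
Nodes removed: 2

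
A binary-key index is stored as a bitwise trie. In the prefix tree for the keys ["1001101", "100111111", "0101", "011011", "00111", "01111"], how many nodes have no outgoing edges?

6

A leaf is a node with no children — equivalently, the end of a word that is not a proper prefix of any other stored word.
Those words: "00111", "0101", "011011", "01111", "1001101", "100111111"
Leaf count: 6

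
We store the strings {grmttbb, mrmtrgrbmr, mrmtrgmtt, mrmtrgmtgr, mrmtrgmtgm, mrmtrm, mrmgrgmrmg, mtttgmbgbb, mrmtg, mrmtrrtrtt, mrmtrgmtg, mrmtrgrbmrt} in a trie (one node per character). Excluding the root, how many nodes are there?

Count nodes per top-level branch (shared prefixes stored once):
  'g'-branch (grmttbb): 7 nodes
  'm'-branch (mrmgrgmrmg, mrmtg, mrmtrgmtg, mrmtrgmtgm, mrmtrgmtgr, mrmtrgmtt, mrmtrgrbmr, mrmtrgrbmrt, mrmtrm, mrmtrrtrtt, mtttgmbgbb): 40 nodes
Sum: 47

47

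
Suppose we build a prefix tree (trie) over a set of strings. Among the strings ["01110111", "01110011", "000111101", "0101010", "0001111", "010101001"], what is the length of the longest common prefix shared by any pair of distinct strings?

7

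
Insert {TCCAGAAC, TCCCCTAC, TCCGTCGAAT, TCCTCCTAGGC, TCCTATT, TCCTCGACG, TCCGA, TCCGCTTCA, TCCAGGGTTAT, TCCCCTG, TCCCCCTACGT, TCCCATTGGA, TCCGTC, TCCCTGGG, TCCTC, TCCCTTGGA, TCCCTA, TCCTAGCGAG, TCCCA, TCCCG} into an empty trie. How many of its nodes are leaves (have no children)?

17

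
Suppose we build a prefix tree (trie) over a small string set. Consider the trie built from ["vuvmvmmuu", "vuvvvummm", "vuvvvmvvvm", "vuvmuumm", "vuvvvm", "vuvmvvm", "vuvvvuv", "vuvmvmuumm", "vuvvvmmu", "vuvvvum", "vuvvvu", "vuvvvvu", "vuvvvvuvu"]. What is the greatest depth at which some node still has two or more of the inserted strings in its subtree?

Equivalently: take the maximum, over all pairs, of their longest common prefix length.
e.g. "vuvvvum" and "vuvvvummm" share the prefix "vuvvvum" of length 7; no pair shares a longer one.
Longest shared-prefix length: 7

7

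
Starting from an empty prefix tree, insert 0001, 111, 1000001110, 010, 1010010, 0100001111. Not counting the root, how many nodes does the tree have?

Count nodes per top-level branch (shared prefixes stored once):
  '0'-branch (0001, 010, 0100001111): 13 nodes
  '1'-branch (1000001110, 1010010, 111): 17 nodes
Sum: 30

30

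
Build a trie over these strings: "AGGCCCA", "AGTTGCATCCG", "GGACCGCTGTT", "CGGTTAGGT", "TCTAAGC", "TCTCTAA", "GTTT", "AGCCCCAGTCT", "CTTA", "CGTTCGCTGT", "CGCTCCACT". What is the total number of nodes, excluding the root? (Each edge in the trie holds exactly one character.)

77

Trace insertions, counting only characters that open a new branch:
  "AGGCCCA" → 7 new (A, G, G, C, C, C, A)
  "AGTTGCATCCG" → prefix "AG" already present; 9 new (T, T, G, C, A, T, C, C, G)
  "GGACCGCTGTT" → 11 new (G, G, A, C, C, G, C, T, G, T, T)
  "CGGTTAGGT" → 9 new (C, G, G, T, T, A, G, G, T)
  "TCTAAGC" → 7 new (T, C, T, A, A, G, C)
  "TCTCTAA" → prefix "TCT" already present; 4 new (C, T, A, A)
  "GTTT" → prefix "G" already present; 3 new (T, T, T)
  "AGCCCCAGTCT" → prefix "AG" already present; 9 new (C, C, C, C, A, G, T, C, T)
  "CTTA" → prefix "C" already present; 3 new (T, T, A)
  "CGTTCGCTGT" → prefix "CG" already present; 8 new (T, T, C, G, C, T, G, T)
  "CGCTCCACT" → prefix "CG" already present; 7 new (C, T, C, C, A, C, T)
Total nodes = 7 + 9 + 11 + 9 + 7 + 4 + 3 + 9 + 3 + 8 + 7 = 77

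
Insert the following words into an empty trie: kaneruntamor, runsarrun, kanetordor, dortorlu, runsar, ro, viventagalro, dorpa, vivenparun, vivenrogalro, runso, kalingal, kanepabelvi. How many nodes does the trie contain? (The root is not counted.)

76

Insert word by word; a character creates a node only if that edge doesn't already exist:
  "kaneruntamor" → 12 new (k, a, n, e, r, u, n, t, a, m, o, r)
  "runsarrun" → 9 new (r, u, n, s, a, r, r, u, n)
  "kanetordor" → prefix "kane" already present; 6 new (t, o, r, d, o, r)
  "dortorlu" → 8 new (d, o, r, t, o, r, l, u)
  "runsar" → prefix "runsar" already present; 0 new (none)
  "ro" → prefix "r" already present; 1 new (o)
  "viventagalro" → 12 new (v, i, v, e, n, t, a, g, a, l, r, o)
  "dorpa" → prefix "dor" already present; 2 new (p, a)
  "vivenparun" → prefix "viven" already present; 5 new (p, a, r, u, n)
  "vivenrogalro" → prefix "viven" already present; 7 new (r, o, g, a, l, r, o)
  "runso" → prefix "runs" already present; 1 new (o)
  "kalingal" → prefix "ka" already present; 6 new (l, i, n, g, a, l)
  "kanepabelvi" → prefix "kane" already present; 7 new (p, a, b, e, l, v, i)
Total nodes = 12 + 9 + 6 + 8 + 0 + 1 + 12 + 2 + 5 + 7 + 1 + 6 + 7 = 76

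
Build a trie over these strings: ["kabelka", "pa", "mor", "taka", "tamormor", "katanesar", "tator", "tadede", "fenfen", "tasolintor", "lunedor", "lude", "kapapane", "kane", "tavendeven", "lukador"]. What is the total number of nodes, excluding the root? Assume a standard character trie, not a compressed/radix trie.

Count nodes per top-level branch (shared prefixes stored once):
  'f'-branch (fenfen): 6 nodes
  'k'-branch (kabelka, kane, kapapane, katanesar): 22 nodes
  'l'-branch (lude, lukador, lunedor): 14 nodes
  'm'-branch (mor): 3 nodes
  'p'-branch (pa): 2 nodes
  't'-branch (tadede, taka, tamormor, tasolintor, tator, tavendeven): 33 nodes
Sum: 80

80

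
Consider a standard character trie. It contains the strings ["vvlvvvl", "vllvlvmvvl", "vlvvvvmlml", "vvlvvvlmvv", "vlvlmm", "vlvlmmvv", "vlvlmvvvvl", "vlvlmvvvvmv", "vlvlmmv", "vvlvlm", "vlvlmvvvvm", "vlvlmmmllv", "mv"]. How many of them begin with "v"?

12

Filter for entries beginning with "v":
Words under "v": vllvlvmvvl, vlvlmm, vlvlmmmllv, vlvlmmv, vlvlmmvv, vlvlmvvvvl, vlvlmvvvvm, vlvlmvvvvmv, vlvvvvmlml, vvlvlm, vvlvvvl, vvlvvvlmvv
Count: 12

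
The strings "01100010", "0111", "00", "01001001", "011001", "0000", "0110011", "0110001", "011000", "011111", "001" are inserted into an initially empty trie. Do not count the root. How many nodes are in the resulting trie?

23

Trace insertions, counting only characters that open a new branch:
  "01100010" → 8 new (0, 1, 1, 0, 0, 0, 1, 0)
  "0111" → prefix "011" already present; 1 new (1)
  "00" → prefix "0" already present; 1 new (0)
  "01001001" → prefix "01" already present; 6 new (0, 0, 1, 0, 0, 1)
  "011001" → prefix "01100" already present; 1 new (1)
  "0000" → prefix "00" already present; 2 new (0, 0)
  "0110011" → prefix "011001" already present; 1 new (1)
  "0110001" → prefix "0110001" already present; 0 new (none)
  "011000" → prefix "011000" already present; 0 new (none)
  "011111" → prefix "0111" already present; 2 new (1, 1)
  "001" → prefix "00" already present; 1 new (1)
Total nodes = 8 + 1 + 1 + 6 + 1 + 2 + 1 + 0 + 0 + 2 + 1 = 23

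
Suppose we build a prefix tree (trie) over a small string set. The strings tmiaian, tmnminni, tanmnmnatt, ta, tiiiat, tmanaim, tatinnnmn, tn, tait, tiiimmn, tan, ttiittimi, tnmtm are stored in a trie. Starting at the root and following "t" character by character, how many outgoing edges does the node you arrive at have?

5

The children of the "t" node are the distinct next characters among strings starting with "t".
Characters that immediately follow "t" among the stored strings: {a, i, m, n, t}.
That node has 5 child edges.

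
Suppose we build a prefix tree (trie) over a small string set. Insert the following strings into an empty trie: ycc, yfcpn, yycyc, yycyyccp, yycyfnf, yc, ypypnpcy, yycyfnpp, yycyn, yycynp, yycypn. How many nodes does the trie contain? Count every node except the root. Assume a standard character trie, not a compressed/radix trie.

31

For each word, the new-node count is its length minus the longest prefix already in the trie:
  "ycc" → 3 new (y, c, c)
  "yfcpn" → prefix "y" already present; 4 new (f, c, p, n)
  "yycyc" → prefix "y" already present; 4 new (y, c, y, c)
  "yycyyccp" → prefix "yycy" already present; 4 new (y, c, c, p)
  "yycyfnf" → prefix "yycy" already present; 3 new (f, n, f)
  "yc" → prefix "yc" already present; 0 new (none)
  "ypypnpcy" → prefix "y" already present; 7 new (p, y, p, n, p, c, y)
  "yycyfnpp" → prefix "yycyfn" already present; 2 new (p, p)
  "yycyn" → prefix "yycy" already present; 1 new (n)
  "yycynp" → prefix "yycyn" already present; 1 new (p)
  "yycypn" → prefix "yycy" already present; 2 new (p, n)
Total nodes = 3 + 4 + 4 + 4 + 3 + 0 + 7 + 2 + 1 + 1 + 2 = 31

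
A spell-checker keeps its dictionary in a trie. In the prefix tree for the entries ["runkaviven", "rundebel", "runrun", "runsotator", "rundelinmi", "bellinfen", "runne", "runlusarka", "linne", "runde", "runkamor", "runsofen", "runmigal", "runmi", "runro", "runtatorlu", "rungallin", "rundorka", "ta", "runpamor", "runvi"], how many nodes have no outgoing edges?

19

Leaves are exactly the stored words that no other stored word extends.
Those words: "bellinfen", "linne", "rundebel", "rundelinmi", "rundorka", "rungallin", "runkamor", "runkaviven", "runlusarka", "runmigal", "runne", "runpamor", "runro", "runrun", "runsofen", "runsotator", "runtatorlu", "runvi", "ta"
Leaf count: 19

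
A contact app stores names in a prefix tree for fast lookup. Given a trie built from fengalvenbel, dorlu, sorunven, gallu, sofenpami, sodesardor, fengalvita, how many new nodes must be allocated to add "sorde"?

"sor" is already a path in the trie; the remaining "de" must be added.
New nodes needed: |"sorde"| − 3 = 5 − 3 = 2.

2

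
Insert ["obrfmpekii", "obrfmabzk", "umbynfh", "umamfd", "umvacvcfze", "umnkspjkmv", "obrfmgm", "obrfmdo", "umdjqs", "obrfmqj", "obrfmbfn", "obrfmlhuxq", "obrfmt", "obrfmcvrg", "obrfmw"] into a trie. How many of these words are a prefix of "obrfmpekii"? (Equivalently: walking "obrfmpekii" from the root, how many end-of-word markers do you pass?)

1

Walk "obrfmpekii" from the root; an end-of-word marker is hit whenever a stored word is a prefix of "obrfmpekii".
Prefixes of the query that are stored words: "obrfmpekii"
Count: 1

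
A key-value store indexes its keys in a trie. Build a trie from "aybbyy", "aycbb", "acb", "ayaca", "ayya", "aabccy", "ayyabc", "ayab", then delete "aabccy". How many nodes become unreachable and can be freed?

5

Walk "aabccy" from the leaf back toward the root, removing each node that no remaining word uses.
The suffix "abccy" (5 nodes) is used only by "aabccy"; the node for "a" still has the child "y", so pruning stops there.
Nodes removed: 5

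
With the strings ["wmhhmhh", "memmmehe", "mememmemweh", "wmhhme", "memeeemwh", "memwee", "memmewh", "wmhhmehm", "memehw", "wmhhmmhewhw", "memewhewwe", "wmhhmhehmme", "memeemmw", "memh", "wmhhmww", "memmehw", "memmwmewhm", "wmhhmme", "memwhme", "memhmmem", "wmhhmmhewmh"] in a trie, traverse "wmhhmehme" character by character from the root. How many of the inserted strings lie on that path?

Traverse "wmhhmehme" character by character; count nodes along the way that are marked as word ends.
Prefixes of the query that are stored words: "wmhhme", "wmhhmehm"
Count: 2

2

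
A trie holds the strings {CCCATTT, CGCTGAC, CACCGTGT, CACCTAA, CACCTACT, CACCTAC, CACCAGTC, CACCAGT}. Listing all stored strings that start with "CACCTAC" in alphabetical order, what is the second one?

Words with prefix "CACCTAC", in lexicographic order: "CACCTAC", "CACCTACT"
The 2nd is CACCTACT.

CACCTACT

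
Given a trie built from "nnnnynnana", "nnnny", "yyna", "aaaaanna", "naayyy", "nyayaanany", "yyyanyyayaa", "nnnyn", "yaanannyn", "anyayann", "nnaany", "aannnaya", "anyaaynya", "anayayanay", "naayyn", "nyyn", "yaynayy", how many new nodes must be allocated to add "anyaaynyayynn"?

Walking "anyaaynyayynn" from the root, the first 9 characters ("anyaaynya") follow existing edges; "y" is the first miss.
New nodes needed: |"anyaaynyayynn"| − 9 = 13 − 9 = 4.

4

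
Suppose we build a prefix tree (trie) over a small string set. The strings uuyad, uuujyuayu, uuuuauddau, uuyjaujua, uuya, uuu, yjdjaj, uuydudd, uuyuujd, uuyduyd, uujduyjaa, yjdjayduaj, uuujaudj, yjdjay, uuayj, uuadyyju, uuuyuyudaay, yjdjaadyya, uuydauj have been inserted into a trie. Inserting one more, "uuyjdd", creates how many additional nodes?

2

The longest prefix of "uuyjdd" already in the trie is "uuyj" (length 4).
So 6 − 4 = 2 new nodes.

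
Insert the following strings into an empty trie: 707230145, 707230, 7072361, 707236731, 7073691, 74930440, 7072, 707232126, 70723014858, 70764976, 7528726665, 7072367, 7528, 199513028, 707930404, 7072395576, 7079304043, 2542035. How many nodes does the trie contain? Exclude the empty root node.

74

Insert word by word; a character creates a node only if that edge doesn't already exist:
  "707230145" → 9 new (7, 0, 7, 2, 3, 0, 1, 4, 5)
  "707230" → prefix "707230" already present; 0 new (none)
  "7072361" → prefix "70723" already present; 2 new (6, 1)
  "707236731" → prefix "707236" already present; 3 new (7, 3, 1)
  "7073691" → prefix "707" already present; 4 new (3, 6, 9, 1)
  "74930440" → prefix "7" already present; 7 new (4, 9, 3, 0, 4, 4, 0)
  "7072" → prefix "7072" already present; 0 new (none)
  "707232126" → prefix "70723" already present; 4 new (2, 1, 2, 6)
  "70723014858" → prefix "70723014" already present; 3 new (8, 5, 8)
  "70764976" → prefix "707" already present; 5 new (6, 4, 9, 7, 6)
  "7528726665" → prefix "7" already present; 9 new (5, 2, 8, 7, 2, 6, 6, 6, 5)
  "7072367" → prefix "7072367" already present; 0 new (none)
  "7528" → prefix "7528" already present; 0 new (none)
  "199513028" → 9 new (1, 9, 9, 5, 1, 3, 0, 2, 8)
  "707930404" → prefix "707" already present; 6 new (9, 3, 0, 4, 0, 4)
  "7072395576" → prefix "70723" already present; 5 new (9, 5, 5, 7, 6)
  "7079304043" → prefix "707930404" already present; 1 new (3)
  "2542035" → 7 new (2, 5, 4, 2, 0, 3, 5)
Total nodes = 9 + 0 + 2 + 3 + 4 + 7 + 0 + 4 + 3 + 5 + 9 + 0 + 0 + 9 + 6 + 5 + 1 + 7 = 74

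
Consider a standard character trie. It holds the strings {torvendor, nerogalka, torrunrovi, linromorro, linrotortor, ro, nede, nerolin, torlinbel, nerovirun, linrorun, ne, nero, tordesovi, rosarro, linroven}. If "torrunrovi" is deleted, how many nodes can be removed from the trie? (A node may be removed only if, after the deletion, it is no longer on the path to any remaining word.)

Walk "torrunrovi" from the leaf back toward the root, removing each node that no remaining word uses.
The suffix "runrovi" (7 nodes) is used only by "torrunrovi"; the node for "tor" still has the child "v", so pruning stops there.
Nodes removed: 7

7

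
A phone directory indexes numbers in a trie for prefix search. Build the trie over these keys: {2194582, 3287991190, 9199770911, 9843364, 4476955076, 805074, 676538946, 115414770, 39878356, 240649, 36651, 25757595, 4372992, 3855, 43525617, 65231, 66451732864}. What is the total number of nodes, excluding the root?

119

Count nodes per top-level branch (shared prefixes stored once):
  '1'-branch (115414770): 9 nodes
  '2'-branch (2194582, 240649, 25757595): 19 nodes
  '3'-branch (3287991190, 36651, 3855, 39878356): 24 nodes
  '4'-branch (43525617, 4372992, 4476955076): 22 nodes
  '6'-branch (65231, 66451732864, 676538946): 23 nodes
  '8'-branch (805074): 6 nodes
  '9'-branch (9199770911, 9843364): 16 nodes
Sum: 119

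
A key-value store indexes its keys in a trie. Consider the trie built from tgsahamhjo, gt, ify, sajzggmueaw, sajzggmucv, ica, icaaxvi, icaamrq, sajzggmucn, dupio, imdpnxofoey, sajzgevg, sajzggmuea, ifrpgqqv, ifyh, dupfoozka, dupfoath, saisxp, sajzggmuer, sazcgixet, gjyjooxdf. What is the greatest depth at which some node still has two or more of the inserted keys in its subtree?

Look for the deepest trie node that still has at least two words in its subtree.
e.g. "sajzggmuea" and "sajzggmueaw" share the prefix "sajzggmuea" of length 10; no pair shares a longer one.
Longest shared-prefix length: 10

10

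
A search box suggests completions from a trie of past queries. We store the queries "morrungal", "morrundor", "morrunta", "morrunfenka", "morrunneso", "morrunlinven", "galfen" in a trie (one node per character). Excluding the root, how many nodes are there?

For each word, the new-node count is its length minus the longest prefix already in the trie:
  "morrungal" → 9 new (m, o, r, r, u, n, g, a, l)
  "morrundor" → prefix "morrun" already present; 3 new (d, o, r)
  "morrunta" → prefix "morrun" already present; 2 new (t, a)
  "morrunfenka" → prefix "morrun" already present; 5 new (f, e, n, k, a)
  "morrunneso" → prefix "morrun" already present; 4 new (n, e, s, o)
  "morrunlinven" → prefix "morrun" already present; 6 new (l, i, n, v, e, n)
  "galfen" → 6 new (g, a, l, f, e, n)
Total nodes = 9 + 3 + 2 + 5 + 4 + 6 + 6 = 35

35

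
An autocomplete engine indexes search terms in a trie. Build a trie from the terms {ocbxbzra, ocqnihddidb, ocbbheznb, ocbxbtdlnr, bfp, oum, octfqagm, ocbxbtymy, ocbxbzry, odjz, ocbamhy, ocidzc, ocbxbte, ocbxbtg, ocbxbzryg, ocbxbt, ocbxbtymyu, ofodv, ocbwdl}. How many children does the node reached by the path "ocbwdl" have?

Follow the path "ocbwdl" to its node, then look at its outgoing edges.
No stored string extends past "ocbwdl".
That node has 0 child edges.

0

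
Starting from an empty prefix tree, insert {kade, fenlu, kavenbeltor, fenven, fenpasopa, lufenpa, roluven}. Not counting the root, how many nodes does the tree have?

For each word, the new-node count is its length minus the longest prefix already in the trie:
  "kade" → 4 new (k, a, d, e)
  "fenlu" → 5 new (f, e, n, l, u)
  "kavenbeltor" → prefix "ka" already present; 9 new (v, e, n, b, e, l, t, o, r)
  "fenven" → prefix "fen" already present; 3 new (v, e, n)
  "fenpasopa" → prefix "fen" already present; 6 new (p, a, s, o, p, a)
  "lufenpa" → 7 new (l, u, f, e, n, p, a)
  "roluven" → 7 new (r, o, l, u, v, e, n)
Total nodes = 4 + 5 + 9 + 3 + 6 + 7 + 7 = 41

41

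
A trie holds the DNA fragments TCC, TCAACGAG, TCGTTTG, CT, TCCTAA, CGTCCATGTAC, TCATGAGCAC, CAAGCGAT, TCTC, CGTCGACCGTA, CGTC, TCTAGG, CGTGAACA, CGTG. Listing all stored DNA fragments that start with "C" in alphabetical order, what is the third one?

Filter for "C…" and sort: "CAAGCGAT", "CGTC", "CGTCCATGTAC", "CGTCGACCGTA", "CGTG", "CGTGAACA", "CT"
Position 3: CGTCCATGTAC

CGTCCATGTAC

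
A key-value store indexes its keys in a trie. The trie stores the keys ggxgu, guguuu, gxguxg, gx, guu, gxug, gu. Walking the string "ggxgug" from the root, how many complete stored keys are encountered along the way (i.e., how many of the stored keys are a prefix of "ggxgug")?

Traverse "ggxgug" character by character; count nodes along the way that are marked as word ends.
Prefixes of the query that are stored words: "ggxgu"
Count: 1

1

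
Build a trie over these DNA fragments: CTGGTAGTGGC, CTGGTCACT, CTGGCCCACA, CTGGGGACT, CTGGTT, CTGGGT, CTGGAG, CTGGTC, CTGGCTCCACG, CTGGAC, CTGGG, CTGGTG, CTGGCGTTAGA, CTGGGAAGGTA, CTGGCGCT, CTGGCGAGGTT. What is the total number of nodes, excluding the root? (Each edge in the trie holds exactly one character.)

Trace insertions, counting only characters that open a new branch:
  "CTGGTAGTGGC" → 11 new (C, T, G, G, T, A, G, T, G, G, C)
  "CTGGTCACT" → prefix "CTGGT" already present; 4 new (C, A, C, T)
  "CTGGCCCACA" → prefix "CTGG" already present; 6 new (C, C, C, A, C, A)
  "CTGGGGACT" → prefix "CTGG" already present; 5 new (G, G, A, C, T)
  "CTGGTT" → prefix "CTGGT" already present; 1 new (T)
  "CTGGGT" → prefix "CTGGG" already present; 1 new (T)
  "CTGGAG" → prefix "CTGG" already present; 2 new (A, G)
  "CTGGTC" → prefix "CTGGTC" already present; 0 new (none)
  "CTGGCTCCACG" → prefix "CTGGC" already present; 6 new (T, C, C, A, C, G)
  "CTGGAC" → prefix "CTGGA" already present; 1 new (C)
  "CTGGG" → prefix "CTGGG" already present; 0 new (none)
  "CTGGTG" → prefix "CTGGT" already present; 1 new (G)
  "CTGGCGTTAGA" → prefix "CTGGC" already present; 6 new (G, T, T, A, G, A)
  "CTGGGAAGGTA" → prefix "CTGGG" already present; 6 new (A, A, G, G, T, A)
  "CTGGCGCT" → prefix "CTGGCG" already present; 2 new (C, T)
  "CTGGCGAGGTT" → prefix "CTGGCG" already present; 5 new (A, G, G, T, T)
Total nodes = 11 + 4 + 6 + 5 + 1 + 1 + 2 + 0 + 6 + 1 + 0 + 1 + 6 + 6 + 2 + 5 = 57

57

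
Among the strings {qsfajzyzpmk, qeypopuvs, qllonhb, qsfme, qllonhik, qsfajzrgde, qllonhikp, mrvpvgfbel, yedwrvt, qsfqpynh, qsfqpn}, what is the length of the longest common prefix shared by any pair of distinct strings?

The deepest shared node is where two words last agree before diverging.
e.g. "qllonhik" and "qllonhikp" share the prefix "qllonhik" of length 8; no pair shares a longer one.
Longest shared-prefix length: 8

8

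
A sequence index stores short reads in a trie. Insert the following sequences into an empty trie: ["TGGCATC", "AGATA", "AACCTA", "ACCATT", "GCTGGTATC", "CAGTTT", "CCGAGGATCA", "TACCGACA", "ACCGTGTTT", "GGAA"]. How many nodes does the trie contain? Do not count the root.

For each word, the new-node count is its length minus the longest prefix already in the trie:
  "TGGCATC" → 7 new (T, G, G, C, A, T, C)
  "AGATA" → 5 new (A, G, A, T, A)
  "AACCTA" → prefix "A" already present; 5 new (A, C, C, T, A)
  "ACCATT" → prefix "A" already present; 5 new (C, C, A, T, T)
  "GCTGGTATC" → 9 new (G, C, T, G, G, T, A, T, C)
  "CAGTTT" → 6 new (C, A, G, T, T, T)
  "CCGAGGATCA" → prefix "C" already present; 9 new (C, G, A, G, G, A, T, C, A)
  "TACCGACA" → prefix "T" already present; 7 new (A, C, C, G, A, C, A)
  "ACCGTGTTT" → prefix "ACC" already present; 6 new (G, T, G, T, T, T)
  "GGAA" → prefix "G" already present; 3 new (G, A, A)
Total nodes = 7 + 5 + 5 + 5 + 9 + 6 + 9 + 7 + 6 + 3 = 62

62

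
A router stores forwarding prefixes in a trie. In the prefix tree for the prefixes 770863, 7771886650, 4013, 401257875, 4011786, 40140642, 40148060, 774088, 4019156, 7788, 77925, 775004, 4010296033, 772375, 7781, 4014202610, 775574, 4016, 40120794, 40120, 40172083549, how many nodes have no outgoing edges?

20

Leaves are exactly the stored words that no other stored word extends.
Those words: "4010296033", "4011786", "40120794", "401257875", "4013", "40140642", "4014202610", "40148060", "4016", "40172083549", "4019156", "770863", "772375", "774088", "775004", "775574", "7771886650", "7781", "7788", "77925"
Leaf count: 20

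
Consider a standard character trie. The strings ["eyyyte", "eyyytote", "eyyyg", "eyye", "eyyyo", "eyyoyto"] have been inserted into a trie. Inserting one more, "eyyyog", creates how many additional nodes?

The longest prefix of "eyyyog" already in the trie is "eyyyo" (length 5).
New nodes needed: |"eyyyog"| − 5 = 6 − 5 = 1.

1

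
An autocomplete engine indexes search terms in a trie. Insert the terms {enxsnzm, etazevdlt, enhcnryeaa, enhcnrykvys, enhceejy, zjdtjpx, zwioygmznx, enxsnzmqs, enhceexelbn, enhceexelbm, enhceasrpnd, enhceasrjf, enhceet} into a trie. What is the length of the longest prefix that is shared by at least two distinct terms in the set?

Equivalently: take the maximum, over all pairs, of their longest common prefix length.
"enhceexelbm" and "enhceexelbn" agree on "enhceexelb" (10 characters) before diverging; nothing deeper is shared.
Longest shared-prefix length: 10

10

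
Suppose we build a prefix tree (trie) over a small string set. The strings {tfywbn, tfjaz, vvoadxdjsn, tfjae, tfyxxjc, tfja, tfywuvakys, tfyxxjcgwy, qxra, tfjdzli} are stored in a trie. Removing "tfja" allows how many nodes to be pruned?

A node on "tfja"'s path can go only if nothing else ends at it or branches off below it.
Every node on "tfja" is still needed (e.g. by "tfjaz"), so nothing is freed.
Nodes removed: 0

0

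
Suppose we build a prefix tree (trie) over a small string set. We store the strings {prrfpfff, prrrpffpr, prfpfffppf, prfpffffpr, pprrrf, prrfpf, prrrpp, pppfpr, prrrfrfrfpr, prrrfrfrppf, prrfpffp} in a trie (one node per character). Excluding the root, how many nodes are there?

For each word, the new-node count is its length minus the longest prefix already in the trie:
  "prrfpfff" → 8 new (p, r, r, f, p, f, f, f)
  "prrrpffpr" → prefix "prr" already present; 6 new (r, p, f, f, p, r)
  "prfpfffppf" → prefix "pr" already present; 8 new (f, p, f, f, f, p, p, f)
  "prfpffffpr" → prefix "prfpfff" already present; 3 new (f, p, r)
  "pprrrf" → prefix "p" already present; 5 new (p, r, r, r, f)
  "prrfpf" → prefix "prrfpf" already present; 0 new (none)
  "prrrpp" → prefix "prrrp" already present; 1 new (p)
  "pppfpr" → prefix "pp" already present; 4 new (p, f, p, r)
  "prrrfrfrfpr" → prefix "prrr" already present; 7 new (f, r, f, r, f, p, r)
  "prrrfrfrppf" → prefix "prrrfrfr" already present; 3 new (p, p, f)
  "prrfpffp" → prefix "prrfpff" already present; 1 new (p)
Total nodes = 8 + 6 + 8 + 3 + 5 + 0 + 1 + 4 + 7 + 3 + 1 = 46

46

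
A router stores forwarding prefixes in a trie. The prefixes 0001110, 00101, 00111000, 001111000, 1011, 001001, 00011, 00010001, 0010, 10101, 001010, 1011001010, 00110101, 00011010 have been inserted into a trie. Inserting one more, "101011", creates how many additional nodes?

Walking "101011" from the root, the first 5 characters ("10101") follow existing edges; "1" is the first miss.
New nodes needed: |"101011"| − 5 = 6 − 5 = 1.

1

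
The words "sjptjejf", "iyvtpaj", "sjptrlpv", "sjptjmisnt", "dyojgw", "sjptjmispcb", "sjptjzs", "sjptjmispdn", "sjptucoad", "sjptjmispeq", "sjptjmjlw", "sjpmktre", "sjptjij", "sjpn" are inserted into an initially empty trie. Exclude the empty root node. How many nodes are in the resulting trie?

55

Count nodes per top-level branch (shared prefixes stored once):
  'd'-branch (dyojgw): 6 nodes
  'i'-branch (iyvtpaj): 7 nodes
  's'-branch (sjpmktre, sjpn, sjptjejf, sjptjij, sjptjmisnt, sjptjmispcb, sjptjmispdn, sjptjmispeq, sjptjmjlw, sjptjzs, sjptrlpv, sjptucoad): 42 nodes
Sum: 55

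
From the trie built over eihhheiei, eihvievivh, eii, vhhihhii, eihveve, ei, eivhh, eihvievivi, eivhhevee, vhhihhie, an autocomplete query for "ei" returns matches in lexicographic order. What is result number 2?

Filter for "ei…" and sort: "ei", "eihhheiei", "eihveve", "eihvievivh", "eihvievivi", "eii", "eivhh", "eivhhevee"
Position 2: eihhheiei

eihhheiei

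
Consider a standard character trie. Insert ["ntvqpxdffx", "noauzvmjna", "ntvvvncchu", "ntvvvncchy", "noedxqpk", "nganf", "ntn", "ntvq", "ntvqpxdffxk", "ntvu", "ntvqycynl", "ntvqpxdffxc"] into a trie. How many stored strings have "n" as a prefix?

12

Traverse to the node for "n", then collect every word in that subtree.
Matches: "nganf", "noauzvmjna", "noedxqpk", "ntn", "ntvq", "ntvqpxdffx", "ntvqpxdffxc", "ntvqpxdffxk", "ntvqycynl", "ntvu", "ntvvvncchu", "ntvvvncchy"
Count: 12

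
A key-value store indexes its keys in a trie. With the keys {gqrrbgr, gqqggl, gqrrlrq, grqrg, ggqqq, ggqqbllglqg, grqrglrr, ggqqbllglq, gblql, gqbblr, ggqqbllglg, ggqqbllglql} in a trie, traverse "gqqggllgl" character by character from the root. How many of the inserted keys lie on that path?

1

Walk "gqqggllgl" from the root; an end-of-word marker is hit whenever a stored word is a prefix of "gqqggllgl".
Prefixes of the query that are stored words: "gqqggl"
Count: 1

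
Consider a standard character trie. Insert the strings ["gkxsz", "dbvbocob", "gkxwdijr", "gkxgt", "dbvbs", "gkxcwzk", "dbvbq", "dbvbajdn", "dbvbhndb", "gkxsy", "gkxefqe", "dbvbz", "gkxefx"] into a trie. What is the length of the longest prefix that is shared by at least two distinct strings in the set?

The deepest shared node is where two words last agree before diverging.
e.g. "gkxefqe" and "gkxefx" share the prefix "gkxef" of length 5; no pair shares a longer one.
Longest shared-prefix length: 5

5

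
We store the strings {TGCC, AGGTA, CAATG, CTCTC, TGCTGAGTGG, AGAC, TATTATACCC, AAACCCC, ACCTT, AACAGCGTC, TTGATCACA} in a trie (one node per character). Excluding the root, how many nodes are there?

61

Count nodes per top-level branch (shared prefixes stored once):
  'A'-branch (AAACCCC, AACAGCGTC, ACCTT, AGAC, AGGTA): 24 nodes
  'C'-branch (CAATG, CTCTC): 9 nodes
  'T'-branch (TATTATACCC, TGCC, TGCTGAGTGG, TTGATCACA): 28 nodes
Sum: 61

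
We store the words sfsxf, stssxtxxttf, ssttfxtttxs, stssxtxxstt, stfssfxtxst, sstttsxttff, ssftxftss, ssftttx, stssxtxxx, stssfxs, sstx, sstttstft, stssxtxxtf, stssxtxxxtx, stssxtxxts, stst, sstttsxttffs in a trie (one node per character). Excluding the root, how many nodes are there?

68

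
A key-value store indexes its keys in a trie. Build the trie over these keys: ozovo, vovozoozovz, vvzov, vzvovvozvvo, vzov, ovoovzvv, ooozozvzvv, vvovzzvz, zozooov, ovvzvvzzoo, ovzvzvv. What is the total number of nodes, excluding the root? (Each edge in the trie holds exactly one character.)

Count nodes per top-level branch (shared prefixes stored once):
  'o'-branch (ooozozvzvv, ovoovzvv, ovvzvvzzoo, ovzvzvv, ozovo): 34 nodes
  'v'-branch (vovozoozovz, vvovzzvz, vvzov, vzov, vzvovvozvvo): 33 nodes
  'z'-branch (zozooov): 7 nodes
Sum: 74

74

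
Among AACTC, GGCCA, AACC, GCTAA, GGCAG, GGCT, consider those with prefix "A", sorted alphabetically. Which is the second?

DFS of the "A" subtree visits, in order: "AACC", "AACTC"
Position 2: AACTC

AACTC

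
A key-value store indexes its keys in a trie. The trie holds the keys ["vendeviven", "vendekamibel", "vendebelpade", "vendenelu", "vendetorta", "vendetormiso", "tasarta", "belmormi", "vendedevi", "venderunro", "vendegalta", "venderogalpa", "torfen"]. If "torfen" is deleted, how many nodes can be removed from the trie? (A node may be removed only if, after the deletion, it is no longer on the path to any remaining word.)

5

A node on "torfen"'s path can go only if nothing else ends at it or branches off below it.
The suffix "orfen" (5 nodes) is used only by "torfen"; the node for "t" still has the child "a", so pruning stops there.
Nodes removed: 5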